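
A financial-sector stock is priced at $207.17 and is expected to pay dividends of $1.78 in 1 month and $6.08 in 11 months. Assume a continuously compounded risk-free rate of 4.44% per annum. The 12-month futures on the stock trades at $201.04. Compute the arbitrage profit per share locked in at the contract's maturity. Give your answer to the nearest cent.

PV(dividends) I = 1.78·e^(−0.0444·1/12) + 6.08·e^(−0.0444·11/12) = 7.6109
Fair futures F* = (S − I)·e^(rT) = (207.17 − 7.6109)·e^0.044400 = 199.5591 × 1.045400 = 208.6191
Market $201.04 < fair 208.6191: forward underpriced → reverse cash-and-carry (short the stock, invest proceeds at r, pay the dividends, go long the forward).
Profit at T = |F_mkt − F*| = |201.04 − 208.6191| = $7.58 per share

$7.58 per share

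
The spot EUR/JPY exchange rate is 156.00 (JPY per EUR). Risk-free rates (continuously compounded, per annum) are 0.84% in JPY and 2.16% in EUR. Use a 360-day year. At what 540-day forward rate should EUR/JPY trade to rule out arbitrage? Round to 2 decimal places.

152.94

F = S·e^((r_JPY − r_EUR)T) = 156.00 · e^((0.0084 − 0.0216) × 540/360)
= 156.00 · e^-0.019800 = 156.00 × 0.980395
F = 152.94 JPY per EUR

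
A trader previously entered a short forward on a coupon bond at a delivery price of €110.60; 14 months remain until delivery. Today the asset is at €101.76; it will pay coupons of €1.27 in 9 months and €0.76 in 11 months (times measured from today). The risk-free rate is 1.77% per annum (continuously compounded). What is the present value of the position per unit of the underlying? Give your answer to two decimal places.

€8.58

PV(remaining coupons) I = 1.27·e^(−0.0177·9/12) + 0.76·e^(−0.0177·11/12) = 2.0010
Current forward F = (S − I)·e^(rT) = (101.76 − 2.0010)·e^(0.0177·14/12) = 99.7590 × 1.020865 = 101.8405
Value (long) = (F − K)·e^(−rT) = (101.8405 − 110.60) × 0.979562 = -8.5805
Short position value = −(long value) = €8.58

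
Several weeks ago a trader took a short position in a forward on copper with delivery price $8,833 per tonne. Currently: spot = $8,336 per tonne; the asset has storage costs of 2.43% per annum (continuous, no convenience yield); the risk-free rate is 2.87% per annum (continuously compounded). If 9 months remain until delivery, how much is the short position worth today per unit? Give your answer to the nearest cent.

Current fair forward for the remaining 9 months: F = S·e^((r + u)·T), (r + u) = 0.0287 + 0.0243 = 0.0530
F = 8336 · e^(0.0530 × 9/12) = 8336 × 1.04055060 = 8674.0298
Value of long forward = (F − K)·e^(−rT) = (8674.0298 − 8833) · e^(−0.0287·9/12)
= -158.9702 × 0.97870501 = -155.58
Short position value = −(long value) = $155.58

$155.58 per tonne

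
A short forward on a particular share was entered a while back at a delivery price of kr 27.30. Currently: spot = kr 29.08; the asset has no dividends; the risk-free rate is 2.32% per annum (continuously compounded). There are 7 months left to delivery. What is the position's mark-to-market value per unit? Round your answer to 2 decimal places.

Current fair forward for the remaining 7 months: F = S·e^(r·T), r = 0.0232
F = 29.08 · e^(0.0232 × 7/12) = 29.08 × 1.013625 = 29.4762
Value of long forward = (F − K)·e^(−rT) = (29.4762 − 27.30) · e^(−0.0232·7/12)
= 2.1762 × 0.986558 = 2.15
Short position value = −(long value) = -kr 2.15

-kr 2.15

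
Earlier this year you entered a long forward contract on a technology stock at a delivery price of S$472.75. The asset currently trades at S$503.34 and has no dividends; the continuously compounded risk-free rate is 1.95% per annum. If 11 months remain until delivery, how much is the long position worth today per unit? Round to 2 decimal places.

Current fair forward for the remaining 11 months: F = S·e^(r·T), r = 0.0195
F = 503.34 · e^(0.0195 × 11/12) = 503.34 × 1.018036 = 512.4182
Value of long forward = (F − K)·e^(−rT) = (512.4182 − 472.75) · e^(−0.0195·11/12)
= 39.6682 × 0.982284 = 38.97

S$38.97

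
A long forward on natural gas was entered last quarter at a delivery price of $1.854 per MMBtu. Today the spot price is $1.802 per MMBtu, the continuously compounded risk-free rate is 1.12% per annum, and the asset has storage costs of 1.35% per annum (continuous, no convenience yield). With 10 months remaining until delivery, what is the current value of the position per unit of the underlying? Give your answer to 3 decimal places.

-$0.014 per MMBtu

Current fair forward for the remaining 10 months: F = S·e^((r + u)·T), (r + u) = 0.0112 + 0.0135 = 0.0247
F = 1.802 · e^(0.0247 × 10/12) = 1.802 × 1.020797 = 1.8395
Value of long forward = (F − K)·e^(−rT) = (1.8395 − 1.854) · e^(−0.0112·10/12)
= -0.0145 × 0.990710 = -0.014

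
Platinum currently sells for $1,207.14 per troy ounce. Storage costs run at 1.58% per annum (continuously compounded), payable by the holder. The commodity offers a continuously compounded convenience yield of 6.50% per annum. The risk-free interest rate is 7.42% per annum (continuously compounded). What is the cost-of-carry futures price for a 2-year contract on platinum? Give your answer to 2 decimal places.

$1,269.03 per troy ounce

Net carry = r + u − y = 0.0742 + 0.0158 − 0.0650 = 0.0250
F = S·e^((r+u−y)T) = 1207.14 · e^(0.0250 × 2) = 1207.14 · e^0.05000000
= 1207.14 × 1.05127110 = $1,269.03 per troy ounce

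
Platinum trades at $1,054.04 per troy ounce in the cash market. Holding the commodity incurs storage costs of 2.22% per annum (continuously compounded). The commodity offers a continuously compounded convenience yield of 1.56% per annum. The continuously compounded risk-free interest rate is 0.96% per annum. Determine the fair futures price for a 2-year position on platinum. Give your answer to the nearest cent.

Net carry = r + u − y = 0.0096 + 0.0222 − 0.0156 = 0.0162
F = S·e^((r+u−y)T) = 1054.04 · e^(0.0162 × 2) = 1054.04 · e^0.03240000
= 1054.04 × 1.03293059 = $1,088.75 per troy ounce

$1,088.75 per troy ounce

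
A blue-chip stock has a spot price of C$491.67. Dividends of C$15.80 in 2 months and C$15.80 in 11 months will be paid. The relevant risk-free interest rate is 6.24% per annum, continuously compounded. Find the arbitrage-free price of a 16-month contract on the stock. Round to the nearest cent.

C$501.12

PV(dividends) I = 15.80·e^(−0.0624·2/12) + 15.80·e^(−0.0624·11/12)
I = 15.6365 + 14.9216 = 30.5581
F = (S − I)·e^(rT) = (491.67 − 30.5581) · e^(0.0624·16/12)
= 461.1119 · e^0.083200 = 461.1119 × 1.086759 = C$501.12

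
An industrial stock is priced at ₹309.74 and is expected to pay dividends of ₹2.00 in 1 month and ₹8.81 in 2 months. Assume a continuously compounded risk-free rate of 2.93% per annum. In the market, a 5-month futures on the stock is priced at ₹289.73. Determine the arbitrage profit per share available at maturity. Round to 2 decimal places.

₹12.92 per share

PV(dividends) I = 2.00·e^(−0.0293·1/12) + 8.81·e^(−0.0293·2/12) = 10.7622
Fair futures F* = (S − I)·e^(rT) = (309.74 − 10.7622)·e^0.012208 = 298.9778 × 1.012283 = 302.6501
Market ₹289.73 < fair 302.6501: forward underpriced → reverse cash-and-carry (short the stock, invest proceeds at r, pay the dividends, go long the forward).
Profit at T = |F_mkt − F*| = |289.73 − 302.6501| = ₹12.92 per share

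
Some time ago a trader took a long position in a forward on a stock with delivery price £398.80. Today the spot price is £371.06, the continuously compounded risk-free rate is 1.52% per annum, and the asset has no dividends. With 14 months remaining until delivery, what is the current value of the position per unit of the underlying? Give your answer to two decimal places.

Current fair forward for the remaining 14 months: F = S·e^(r·T), r = 0.0152
F = 371.06 · e^(0.0152 × 14/12) = 371.06 × 1.017892 = 377.6990
Value of long forward = (F − K)·e^(−rT) = (377.6990 − 398.80) · e^(−0.0152·14/12)
= -21.1010 × 0.982423 = -20.73

-£20.73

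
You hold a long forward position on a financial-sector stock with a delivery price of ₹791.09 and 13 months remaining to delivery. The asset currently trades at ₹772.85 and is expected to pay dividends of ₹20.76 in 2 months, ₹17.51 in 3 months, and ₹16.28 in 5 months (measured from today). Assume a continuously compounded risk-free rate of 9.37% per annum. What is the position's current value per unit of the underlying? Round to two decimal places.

₹4.92

PV(remaining dividends) I = 20.76·e^(−0.0937·2/12) + 17.51·e^(−0.0937·3/12) + 16.28·e^(−0.0937·5/12) = 53.1996
Current forward F = (S − I)·e^(rT) = (772.85 − 53.1996)·e^(0.0937·13/12) = 719.6504 × 1.106839 = 796.5371
Value (long) = (F − K)·e^(−rT) = (796.5371 − 791.09) × 0.903474 = 4.9213
Value = ₹4.92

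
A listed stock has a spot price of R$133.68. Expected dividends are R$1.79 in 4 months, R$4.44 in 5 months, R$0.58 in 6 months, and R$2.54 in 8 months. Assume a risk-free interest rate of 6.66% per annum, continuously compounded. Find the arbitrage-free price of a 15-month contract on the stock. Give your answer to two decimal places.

PV(dividends) I = 1.79·e^(−0.0666·4/12) + 4.44·e^(−0.0666·5/12) + 0.58·e^(−0.0666·6/12) + 2.54·e^(−0.0666·8/12)
I = 1.7507 + 4.3185 + 0.5610 + 2.4297 = 9.0599
F = (S − I)·e^(rT) = (133.68 − 9.0599) · e^(0.0666·15/12)
= 124.6201 · e^0.083250 = 124.6201 × 1.086813 = R$135.44

R$135.44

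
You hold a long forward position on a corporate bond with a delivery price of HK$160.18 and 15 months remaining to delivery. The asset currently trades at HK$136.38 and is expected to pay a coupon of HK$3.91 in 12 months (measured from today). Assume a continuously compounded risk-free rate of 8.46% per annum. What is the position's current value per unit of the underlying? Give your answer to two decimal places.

PV(remaining coupons) I = 3.91·e^(−0.0846·12/12) = 3.5928
Current forward F = (S − I)·e^(rT) = (136.38 − 3.5928)·e^(0.0846·15/12) = 132.7872 × 1.111544 = 147.5988
Value (long) = (F − K)·e^(−rT) = (147.5988 − 160.18) × 0.899650 = -11.3187
Value = -HK$11.32

-HK$11.32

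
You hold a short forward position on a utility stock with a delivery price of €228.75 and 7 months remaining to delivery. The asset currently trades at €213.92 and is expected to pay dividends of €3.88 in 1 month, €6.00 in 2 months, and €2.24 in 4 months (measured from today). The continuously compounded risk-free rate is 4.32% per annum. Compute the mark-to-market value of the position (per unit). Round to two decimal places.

€21.17

PV(remaining dividends) I = 3.88·e^(−0.0432·1/12) + 6.00·e^(−0.0432·2/12) + 2.24·e^(−0.0432·4/12) = 12.0310
Current forward F = (S − I)·e^(rT) = (213.92 − 12.0310)·e^(0.0432·7/12) = 201.8890 × 1.025520 = 207.0412
Value (long) = (F − K)·e^(−rT) = (207.0412 − 228.75) × 0.975115 = -21.1686
Short position value = −(long value) = €21.17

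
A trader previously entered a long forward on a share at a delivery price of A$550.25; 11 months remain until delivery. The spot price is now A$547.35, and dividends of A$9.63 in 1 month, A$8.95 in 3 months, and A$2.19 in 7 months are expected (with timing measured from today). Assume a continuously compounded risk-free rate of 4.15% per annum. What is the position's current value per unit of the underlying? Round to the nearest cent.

PV(remaining dividends) I = 9.63·e^(−0.0415·1/12) + 8.95·e^(−0.0415·3/12) + 2.19·e^(−0.0415·7/12) = 20.5920
Current forward F = (S − I)·e^(rT) = (547.35 − 20.5920)·e^(0.0415·11/12) = 526.7580 × 1.038775 = 547.1830
Value (long) = (F − K)·e^(−rT) = (547.1830 − 550.25) × 0.962673 = -2.9525
Value = -A$2.95

-A$2.95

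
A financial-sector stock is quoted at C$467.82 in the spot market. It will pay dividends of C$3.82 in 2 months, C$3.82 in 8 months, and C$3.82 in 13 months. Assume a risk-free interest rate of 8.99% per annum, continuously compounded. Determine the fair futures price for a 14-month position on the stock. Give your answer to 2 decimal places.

PV(dividends) I = 3.82·e^(−0.0899·2/12) + 3.82·e^(−0.0899·8/12) + 3.82·e^(−0.0899·13/12)
I = 3.7632 + 3.5978 + 3.4655 = 10.8265
F = (S − I)·e^(rT) = (467.82 − 10.8265) · e^(0.0899·14/12)
= 456.9935 · e^0.104883 = 456.9935 × 1.110581 = C$507.53

C$507.53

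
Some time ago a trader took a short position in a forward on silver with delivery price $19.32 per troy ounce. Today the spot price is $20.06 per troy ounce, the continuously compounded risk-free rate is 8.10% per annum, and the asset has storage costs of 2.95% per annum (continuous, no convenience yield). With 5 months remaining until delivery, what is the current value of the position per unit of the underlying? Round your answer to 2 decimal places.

Current fair forward for the remaining 5 months: F = S·e^((r + u)·T), (r + u) = 0.0810 + 0.0295 = 0.1105
F = 20.06 · e^(0.1105 × 5/12) = 20.06 × 1.047118 = 21.0052
Value of long forward = (F − K)·e^(−rT) = (21.0052 − 19.32) · e^(−0.0810·5/12)
= 1.6852 × 0.966813 = 1.63
Short position value = −(long value) = -$1.63

-$1.63 per troy ounce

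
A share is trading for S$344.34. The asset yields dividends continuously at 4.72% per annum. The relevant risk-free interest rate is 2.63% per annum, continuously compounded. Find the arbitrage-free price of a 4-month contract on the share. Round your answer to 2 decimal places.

F = S·e^((r − q)T) = 344.34 · e^((0.0263 − 0.0472) × 4/12)
= 344.34 · e^-0.006967 = 344.34 × 0.993057
F = S$341.95

S$341.95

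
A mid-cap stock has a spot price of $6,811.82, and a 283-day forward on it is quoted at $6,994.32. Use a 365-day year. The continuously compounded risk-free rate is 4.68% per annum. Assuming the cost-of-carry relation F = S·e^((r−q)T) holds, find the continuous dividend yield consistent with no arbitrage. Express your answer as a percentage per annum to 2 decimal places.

1.27%

From F = S·e^((r−q)T): (r − q) = ln(F/S)/T
ln(6994.32/6811.82) = ln(1.026792) = 0.026439
(r − q) = 0.026439 / (283/365) = 0.034100
q = r − ln(F/S)/T = 0.0468 − 0.034100 = 0.012700
q = 1.27%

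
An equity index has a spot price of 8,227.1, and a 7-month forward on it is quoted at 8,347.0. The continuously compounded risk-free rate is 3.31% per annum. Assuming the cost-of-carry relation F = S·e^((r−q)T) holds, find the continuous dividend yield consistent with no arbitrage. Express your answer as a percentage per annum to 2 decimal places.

From F = S·e^((r−q)T): (r − q) = ln(F/S)/T
ln(8347.0/8227.1) = ln(1.014574) = 0.014469
(r − q) = 0.014469 / (7/12) = 0.024804
q = r − ln(F/S)/T = 0.0331 − 0.024804 = 0.008296
q = 0.83%

0.83%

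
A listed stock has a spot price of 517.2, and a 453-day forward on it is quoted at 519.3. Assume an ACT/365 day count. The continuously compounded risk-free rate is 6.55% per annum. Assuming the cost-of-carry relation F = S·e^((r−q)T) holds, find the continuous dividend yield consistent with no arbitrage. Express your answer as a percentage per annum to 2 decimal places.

6.22%

From F = S·e^((r−q)T): (r − q) = ln(F/S)/T
ln(519.3/517.2) = ln(1.004060) = 0.004052
(r − q) = 0.004052 / (453/365) = 0.003265
q = r − ln(F/S)/T = 0.0655 − 0.003265 = 0.062235
q = 6.22%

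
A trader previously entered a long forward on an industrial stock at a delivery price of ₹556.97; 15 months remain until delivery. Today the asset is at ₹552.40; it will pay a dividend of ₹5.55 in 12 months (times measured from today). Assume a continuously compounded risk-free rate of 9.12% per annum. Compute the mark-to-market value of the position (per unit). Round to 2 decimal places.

₹50.37

PV(remaining dividends) I = 5.55·e^(−0.0912·12/12) = 5.0662
Current forward F = (S − I)·e^(rT) = (552.40 − 5.0662)·e^(0.0912·15/12) = 547.3338 × 1.120752 = 613.4255
Value (long) = (F − K)·e^(−rT) = (613.4255 − 556.97) × 0.892258 = 50.3729
Value = ₹50.37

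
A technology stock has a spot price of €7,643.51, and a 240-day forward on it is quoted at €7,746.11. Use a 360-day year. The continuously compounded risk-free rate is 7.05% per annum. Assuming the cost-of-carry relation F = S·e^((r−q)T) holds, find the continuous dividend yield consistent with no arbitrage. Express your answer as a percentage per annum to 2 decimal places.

From F = S·e^((r−q)T): (r − q) = ln(F/S)/T
ln(7746.11/7643.51) = ln(1.013423) = 0.013334
(r − q) = 0.013334 / (240/360) = 0.020001
q = r − ln(F/S)/T = 0.0705 − 0.020001 = 0.050499
q = 5.05%

5.05%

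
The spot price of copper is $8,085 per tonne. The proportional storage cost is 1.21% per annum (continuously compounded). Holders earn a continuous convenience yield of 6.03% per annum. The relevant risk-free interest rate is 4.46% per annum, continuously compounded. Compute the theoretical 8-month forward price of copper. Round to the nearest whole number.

Net carry = r + u − y = 0.0446 + 0.0121 − 0.0603 = -0.0036
F = S·e^((r+u−y)T) = 8085 · e^(-0.0036 × 8/12) = 8085 · e^-0.002400
= 8085 × 0.997603 = $8,066 per tonne

$8,066 per tonne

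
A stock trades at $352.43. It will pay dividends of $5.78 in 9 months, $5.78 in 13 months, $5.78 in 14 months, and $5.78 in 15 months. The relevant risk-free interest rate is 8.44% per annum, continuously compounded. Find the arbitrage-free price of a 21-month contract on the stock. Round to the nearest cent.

$384.02

PV(dividends) I = 5.78·e^(−0.0844·9/12) + 5.78·e^(−0.0844·13/12) + 5.78·e^(−0.0844·14/12) + 5.78·e^(−0.0844·15/12)
I = 5.4255 + 5.2750 + 5.2380 + 5.2013 = 21.1398
F = (S − I)·e^(rT) = (352.43 − 21.1398) · e^(0.0844·21/12)
= 331.2902 · e^0.147700 = 331.2902 × 1.159165 = $384.02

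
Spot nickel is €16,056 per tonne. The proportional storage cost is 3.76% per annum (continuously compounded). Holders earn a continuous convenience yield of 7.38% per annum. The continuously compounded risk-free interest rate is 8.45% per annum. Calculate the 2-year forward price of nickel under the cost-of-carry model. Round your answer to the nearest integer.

Net carry = r + u − y = 0.0845 + 0.0376 − 0.0738 = 0.0483
F = S·e^((r+u−y)T) = 16056 · e^(0.0483 × 2) = 16056 · e^0.096600
= 16056 × 1.101420 = €17,684 per tonne

€17,684 per tonne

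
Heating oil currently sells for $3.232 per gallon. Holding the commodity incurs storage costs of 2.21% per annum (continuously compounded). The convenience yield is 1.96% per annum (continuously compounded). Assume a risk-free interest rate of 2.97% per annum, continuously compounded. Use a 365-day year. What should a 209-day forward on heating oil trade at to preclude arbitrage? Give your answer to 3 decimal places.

Net carry = r + u − y = 0.0297 + 0.0221 − 0.0196 = 0.0322
F = S·e^((r+u−y)T) = 3.232 · e^(0.0322 × 209/365) = 3.232 · e^0.018438
= 3.232 × 1.018609 = $3.292 per gallon

$3.292 per gallon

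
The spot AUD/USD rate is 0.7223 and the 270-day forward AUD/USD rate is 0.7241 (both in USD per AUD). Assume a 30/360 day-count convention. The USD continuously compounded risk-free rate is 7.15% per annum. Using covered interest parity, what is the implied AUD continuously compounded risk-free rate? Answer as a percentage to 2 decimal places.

6.82%

F = S·e^((r_USD − r_AUD)T) ⇒ r_AUD = r_USD − ln(F/S)/T
ln(0.7241/0.7223) = 0.002489; /(270/360) = 0.003319
r_AUD = 0.0715 − 0.003319 = 0.068181
r_AUD = 6.82%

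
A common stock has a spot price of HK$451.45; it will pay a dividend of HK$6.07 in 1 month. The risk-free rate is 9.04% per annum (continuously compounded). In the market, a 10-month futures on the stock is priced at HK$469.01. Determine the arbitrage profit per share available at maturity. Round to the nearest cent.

HK$11.27 per share

PV(dividends) I = 6.07·e^(−0.0904·1/12) = 6.0244
Fair futures F* = (S − I)·e^(rT) = (451.45 − 6.0244)·e^0.075333 = 445.4256 × 1.078243 = 480.2770
Market HK$469.01 < fair 480.2770: forward underpriced → reverse cash-and-carry (short the stock, invest proceeds at r, pay the dividends, go long the forward).
Profit at T = |F_mkt − F*| = |469.01 − 480.2770| = HK$11.27 per share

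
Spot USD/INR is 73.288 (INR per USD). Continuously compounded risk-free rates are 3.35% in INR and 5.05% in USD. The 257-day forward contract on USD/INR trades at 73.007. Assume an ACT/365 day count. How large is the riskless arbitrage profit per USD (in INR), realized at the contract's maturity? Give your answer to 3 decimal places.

0.591 per USD (in INR)

Fair forward: F* = S·e^(carry·T), with carry = (r_INR − r_USD) = 0.0335 − 0.0505 = -0.0170
F* = 73.288 · e^(-0.0170 × 257/365) = 73.288 · e^-0.011970 = 73.288 × 0.988101 = 72.4159
Market 73.007 > fair 72.4159: forward overpriced → cash-and-carry (buy spot, short the forward).
At maturity, profit = |F_mkt − F*| = |73.007 − 72.4159| = 0.591 per USD (in INR)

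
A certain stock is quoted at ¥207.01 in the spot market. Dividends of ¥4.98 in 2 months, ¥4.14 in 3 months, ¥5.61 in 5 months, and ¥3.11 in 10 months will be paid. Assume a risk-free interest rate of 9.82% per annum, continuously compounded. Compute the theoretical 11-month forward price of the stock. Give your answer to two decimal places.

PV(dividends) I = 4.98·e^(−0.0982·2/12) + 4.14·e^(−0.0982·3/12) + 5.61·e^(−0.0982·5/12) + 3.11·e^(−0.0982·10/12)
I = 4.8992 + 4.0396 + 5.3851 + 2.8656 = 17.1895
F = (S − I)·e^(rT) = (207.01 − 17.1895) · e^(0.0982·11/12)
= 189.8205 · e^0.090017 = 189.8205 × 1.094193 = ¥207.70

¥207.70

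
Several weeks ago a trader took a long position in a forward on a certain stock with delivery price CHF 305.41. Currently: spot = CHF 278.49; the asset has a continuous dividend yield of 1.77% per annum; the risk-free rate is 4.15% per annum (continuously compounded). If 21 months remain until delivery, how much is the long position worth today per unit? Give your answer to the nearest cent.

Current fair forward for the remaining 21 months: F = S·e^((r − q)·T), (r − q) = 0.0415 − 0.0177 = 0.0238
F = 278.49 · e^(0.0238 × 21/12) = 278.49 × 1.042530 = 290.3342
Value of long forward = (F − K)·e^(−rT) = (290.3342 − 305.41) · e^(−0.0415·21/12)
= -15.0758 × 0.929949 = -14.02

-CHF 14.02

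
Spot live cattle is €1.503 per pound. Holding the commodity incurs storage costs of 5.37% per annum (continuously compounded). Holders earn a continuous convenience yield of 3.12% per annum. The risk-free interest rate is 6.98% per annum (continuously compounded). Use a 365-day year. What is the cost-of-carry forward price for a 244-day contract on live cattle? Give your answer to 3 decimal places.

€1.599 per pound

Net carry = r + u − y = 0.0698 + 0.0537 − 0.0312 = 0.0923
F = S·e^((r+u−y)T) = 1.503 · e^(0.0923 × 244/365) = 1.503 · e^0.061702
= 1.503 × 1.063645 = €1.599 per pound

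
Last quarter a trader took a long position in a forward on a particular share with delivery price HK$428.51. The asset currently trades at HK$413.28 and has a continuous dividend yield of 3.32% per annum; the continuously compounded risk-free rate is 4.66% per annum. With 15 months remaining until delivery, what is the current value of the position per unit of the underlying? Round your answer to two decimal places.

Current fair forward for the remaining 15 months: F = S·e^((r − q)·T), (r − q) = 0.0466 − 0.0332 = 0.0134
F = 413.28 · e^(0.0134 × 15/12) = 413.28 × 1.016891 = 420.2607
Value of long forward = (F − K)·e^(−rT) = (420.2607 − 428.51) · e^(−0.0466·15/12)
= -8.2493 × 0.943414 = -7.78

-HK$7.78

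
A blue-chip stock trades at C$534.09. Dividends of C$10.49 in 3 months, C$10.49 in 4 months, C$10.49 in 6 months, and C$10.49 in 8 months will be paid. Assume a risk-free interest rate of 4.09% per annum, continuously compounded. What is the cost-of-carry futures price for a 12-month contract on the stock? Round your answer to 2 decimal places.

PV(dividends) I = 10.49·e^(−0.0409·3/12) + 10.49·e^(−0.0409·4/12) + 10.49·e^(−0.0409·6/12) + 10.49·e^(−0.0409·8/12)
I = 10.3833 + 10.3480 + 10.2777 + 10.2078 = 41.2168
F = (S − I)·e^(rT) = (534.09 − 41.2168) · e^(0.0409·12/12)
= 492.8732 · e^0.040900 = 492.8732 × 1.041748 = C$513.45

C$513.45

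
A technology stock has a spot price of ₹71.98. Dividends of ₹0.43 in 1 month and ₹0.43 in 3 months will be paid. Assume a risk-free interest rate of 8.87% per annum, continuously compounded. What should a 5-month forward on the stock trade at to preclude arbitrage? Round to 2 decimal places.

₹73.81

PV(dividends) I = 0.43·e^(−0.0887·1/12) + 0.43·e^(−0.0887·3/12)
I = 0.4268 + 0.4206 = 0.8474
F = (S − I)·e^(rT) = (71.98 − 0.8474) · e^(0.0887·5/12)
= 71.1326 · e^0.036958 = 71.1326 × 1.037649 = ₹73.81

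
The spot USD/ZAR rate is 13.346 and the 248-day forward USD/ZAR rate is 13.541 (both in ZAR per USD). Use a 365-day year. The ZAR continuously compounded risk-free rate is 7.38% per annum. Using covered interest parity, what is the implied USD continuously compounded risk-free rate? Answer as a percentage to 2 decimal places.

5.25%

F = S·e^((r_ZAR − r_USD)T) ⇒ r_USD = r_ZAR − ln(F/S)/T
ln(13.541/13.346) = 0.014505; /(248/365) = 0.021348
r_USD = 0.0738 − 0.021348 = 0.052452
r_USD = 5.25%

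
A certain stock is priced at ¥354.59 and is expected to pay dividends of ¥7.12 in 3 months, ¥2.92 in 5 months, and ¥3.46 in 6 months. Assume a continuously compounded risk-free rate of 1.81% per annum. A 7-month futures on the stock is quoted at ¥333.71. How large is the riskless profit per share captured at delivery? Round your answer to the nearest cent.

¥11.09 per share

PV(dividends) I = 7.12·e^(−0.0181·3/12) + 2.92·e^(−0.0181·5/12) + 3.46·e^(−0.0181·6/12) = 13.4147
Fair futures F* = (S − I)·e^(rT) = (354.59 − 13.4147)·e^0.010558 = 341.1753 × 1.010614 = 344.7965
Market ¥333.71 < fair 344.7965: forward underpriced → reverse cash-and-carry (short the stock, invest proceeds at r, pay the dividends, go long the forward).
Profit at T = |F_mkt − F*| = |333.71 − 344.7965| = ¥11.09 per share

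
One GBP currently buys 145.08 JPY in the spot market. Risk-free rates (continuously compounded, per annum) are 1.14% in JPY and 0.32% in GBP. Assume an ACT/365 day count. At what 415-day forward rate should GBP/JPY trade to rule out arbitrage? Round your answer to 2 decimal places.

146.44

F = S·e^((r_JPY − r_GBP)T) = 145.08 · e^((0.0114 − 0.0032) × 415/365)
= 145.08 · e^0.009323 = 145.08 × 1.009367
F = 146.44 JPY per GBP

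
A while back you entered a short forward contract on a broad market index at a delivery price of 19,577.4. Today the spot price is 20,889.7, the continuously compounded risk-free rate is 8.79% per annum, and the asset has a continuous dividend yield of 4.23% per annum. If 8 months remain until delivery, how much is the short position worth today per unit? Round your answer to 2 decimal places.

-1845.71

Current fair forward for the remaining 8 months: F = S·e^((r − q)·T), (r − q) = 0.0879 − 0.0423 = 0.0456
F = 20889.7 · e^(0.0456 × 8/12) = 20889.7 × 1.03086680 = 21534.4982
Value of long forward = (F − K)·e^(−rT) = (21534.4982 − 19577.4) · e^(−0.0879·8/12)
= 1957.0982 × 0.94308393 = 1845.71
Short position value = −(long value) = -1845.71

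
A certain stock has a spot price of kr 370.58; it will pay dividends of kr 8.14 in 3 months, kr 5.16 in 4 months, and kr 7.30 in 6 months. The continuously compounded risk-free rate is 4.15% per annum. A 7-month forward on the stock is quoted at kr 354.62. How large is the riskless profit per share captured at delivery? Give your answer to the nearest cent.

PV(dividends) I = 8.14·e^(−0.0415·3/12) + 5.16·e^(−0.0415·4/12) + 7.30·e^(−0.0415·6/12) = 20.2952
Fair forward F* = (S − I)·e^(rT) = (370.58 − 20.2952)·e^0.024208 = 350.2848 × 1.024503 = 358.8678
Market kr 354.62 < fair 358.8678: forward underpriced → reverse cash-and-carry (short the stock, invest proceeds at r, pay the dividends, go long the forward).
Profit at T = |F_mkt − F*| = |354.62 − 358.8678| = kr 4.25 per share

kr 4.25 per share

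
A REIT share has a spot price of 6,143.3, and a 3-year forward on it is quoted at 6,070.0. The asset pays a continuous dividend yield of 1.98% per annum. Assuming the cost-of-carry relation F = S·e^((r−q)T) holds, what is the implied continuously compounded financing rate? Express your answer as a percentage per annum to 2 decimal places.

From F = S·e^((r−q)T): (r − q) = ln(F/S)/T
ln(6070.0/6143.3) = ln(0.988068) = -0.012004
(r − q) = -0.012004 / (3) = -0.004001
r = ln(F/S)/T + q = -0.004001 + 0.0198 = 0.015799
r = 1.58%

1.58%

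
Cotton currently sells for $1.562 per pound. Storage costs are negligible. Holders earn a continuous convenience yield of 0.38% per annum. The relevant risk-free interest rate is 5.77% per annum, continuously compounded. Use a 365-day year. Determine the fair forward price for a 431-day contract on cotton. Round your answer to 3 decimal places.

$1.665 per pound

Net carry = r + u − y = 0.0577 + 0.0000 − 0.0038 = 0.0539
F = S·e^((r+u−y)T) = 1.562 · e^(0.0539 × 431/365) = 1.562 · e^0.063646
= 1.562 × 1.065715 = $1.665 per pound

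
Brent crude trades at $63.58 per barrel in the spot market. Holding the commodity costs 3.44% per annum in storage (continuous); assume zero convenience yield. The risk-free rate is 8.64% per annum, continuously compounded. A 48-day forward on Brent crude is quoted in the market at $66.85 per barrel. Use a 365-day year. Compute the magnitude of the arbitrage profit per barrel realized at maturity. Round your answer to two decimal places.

Fair forward: F* = S·e^(carry·T), with carry = (r + u) = 0.0864 + 0.0344 = 0.1208
F* = 63.58 · e^(0.1208 × 48/365) = 63.58 · e^0.015886 = 63.58 × 1.016013 = $64.5981
Market $66.85 > fair $64.5981: forward overpriced → cash-and-carry (buy spot, short the forward).
At maturity, profit = |F_mkt − F*| = |66.85 − 64.5981| = $2.25 per barrel

$2.25 per barrel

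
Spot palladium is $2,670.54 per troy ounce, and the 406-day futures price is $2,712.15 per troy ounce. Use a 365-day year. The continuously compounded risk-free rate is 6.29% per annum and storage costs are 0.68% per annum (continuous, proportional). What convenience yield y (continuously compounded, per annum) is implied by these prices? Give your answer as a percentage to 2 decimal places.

5.58%

F = S·e^((r+u−y)T) ⇒ (r+u−y) = ln(F/S)/T
ln(2712.15/2670.54) = 0.015461; /T ⇒ 0.013900
y = r + u − ln(F/S)/T = 0.0629 + 0.0068 − 0.013900 = 0.055800
y = 5.58%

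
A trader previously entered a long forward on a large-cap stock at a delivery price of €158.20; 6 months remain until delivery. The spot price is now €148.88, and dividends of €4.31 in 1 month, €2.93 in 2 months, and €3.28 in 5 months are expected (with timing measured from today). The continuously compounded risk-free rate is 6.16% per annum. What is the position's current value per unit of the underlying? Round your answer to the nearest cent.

PV(remaining dividends) I = 4.31·e^(−0.0616·1/12) + 2.93·e^(−0.0616·2/12) + 3.28·e^(−0.0616·5/12) = 10.3849
Current forward F = (S − I)·e^(rT) = (148.88 − 10.3849)·e^(0.0616·6/12) = 138.4951 × 1.031279 = 142.8271
Value (long) = (F − K)·e^(−rT) = (142.8271 − 158.20) × 0.969669 = -14.9066
Value = -€14.91

-€14.91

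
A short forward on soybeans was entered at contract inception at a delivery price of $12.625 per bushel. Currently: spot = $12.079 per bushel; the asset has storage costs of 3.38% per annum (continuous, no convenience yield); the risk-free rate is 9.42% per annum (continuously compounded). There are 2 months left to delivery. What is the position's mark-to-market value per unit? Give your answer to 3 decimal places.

$0.281 per bushel

Current fair forward for the remaining 2 months: F = S·e^((r + u)·T), (r + u) = 0.0942 + 0.0338 = 0.1280
F = 12.079 · e^(0.1280 × 2/12) = 12.079 × 1.021563 = 12.3395
Value of long forward = (F − K)·e^(−rT) = (12.3395 − 12.625) · e^(−0.0942·2/12)
= -0.2855 × 0.984423 = -0.281
Short position value = −(long value) = $0.281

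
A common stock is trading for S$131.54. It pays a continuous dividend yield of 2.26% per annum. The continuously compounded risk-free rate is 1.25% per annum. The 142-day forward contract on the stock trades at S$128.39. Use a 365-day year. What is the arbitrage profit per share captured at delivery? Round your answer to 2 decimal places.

Fair forward: F* = S·e^(carry·T), with carry = (r − q) = 0.0125 − 0.0226 = -0.0101
F* = 131.54 · e^(-0.0101 × 142/365) = 131.54 · e^-0.003929 = 131.54 × 0.996079 = S$131.0242
Market S$128.39 < fair S$131.0242: forward underpriced → reverse cash-and-carry (short spot, go long the forward).
At maturity, profit = |F_mkt − F*| = |128.39 − 131.0242| = S$2.63 per share

S$2.63 per share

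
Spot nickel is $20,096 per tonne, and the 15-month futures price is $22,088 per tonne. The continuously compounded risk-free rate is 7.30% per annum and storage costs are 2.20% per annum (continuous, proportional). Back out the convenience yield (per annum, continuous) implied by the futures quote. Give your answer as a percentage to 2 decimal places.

1.94%

F = S·e^((r+u−y)T) ⇒ (r+u−y) = ln(F/S)/T
ln(22088/20096) = 0.094514; /T ⇒ 0.075611
y = r + u − ln(F/S)/T = 0.0730 + 0.0220 − 0.075611 = 0.019389
y = 1.94%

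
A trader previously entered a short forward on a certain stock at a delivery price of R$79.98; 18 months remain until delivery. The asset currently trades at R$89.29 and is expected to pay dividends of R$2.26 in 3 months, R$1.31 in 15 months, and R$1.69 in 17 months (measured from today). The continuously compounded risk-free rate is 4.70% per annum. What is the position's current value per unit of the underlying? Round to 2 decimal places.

PV(remaining dividends) I = 2.26·e^(−0.0470·3/12) + 1.31·e^(−0.0470·15/12) + 1.69·e^(−0.0470·17/12) = 5.0500
Current forward F = (S − I)·e^(rT) = (89.29 − 5.0500)·e^(0.0470·18/12) = 84.2400 × 1.073045 = 90.3933
Value (long) = (F − K)·e^(−rT) = (90.3933 − 79.98) × 0.931928 = 9.7044
Short position value = −(long value) = -R$9.70

-R$9.70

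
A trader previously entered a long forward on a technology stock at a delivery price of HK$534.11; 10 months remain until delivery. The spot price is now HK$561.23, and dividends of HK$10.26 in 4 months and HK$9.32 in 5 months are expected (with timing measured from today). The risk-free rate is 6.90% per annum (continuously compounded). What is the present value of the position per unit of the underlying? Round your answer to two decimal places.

PV(remaining dividends) I = 10.26·e^(−0.0690·4/12) + 9.32·e^(−0.0690·5/12) = 19.0826
Current forward F = (S − I)·e^(rT) = (561.23 − 19.0826)·e^(0.0690·10/12) = 542.1474 × 1.059185 = 574.2344
Value (long) = (F − K)·e^(−rT) = (574.2344 − 534.11) × 0.944122 = 37.8823
Value = HK$37.88

HK$37.88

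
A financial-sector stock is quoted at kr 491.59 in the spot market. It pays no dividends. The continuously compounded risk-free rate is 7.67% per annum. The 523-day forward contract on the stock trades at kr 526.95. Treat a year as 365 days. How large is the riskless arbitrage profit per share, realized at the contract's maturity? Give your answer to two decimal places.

Fair forward: F* = S·e^(carry·T), with carry = r = 0.0767
F* = 491.59 · e^(0.0767 × 523/365) = 491.59 · e^0.109902 = 491.59 × 1.116169 = kr 548.6975
Market kr 526.95 < fair kr 548.6975: forward underpriced → reverse cash-and-carry (short spot, go long the forward).
At maturity, profit = |F_mkt − F*| = |526.95 − 548.6975| = kr 21.75 per share

kr 21.75 per share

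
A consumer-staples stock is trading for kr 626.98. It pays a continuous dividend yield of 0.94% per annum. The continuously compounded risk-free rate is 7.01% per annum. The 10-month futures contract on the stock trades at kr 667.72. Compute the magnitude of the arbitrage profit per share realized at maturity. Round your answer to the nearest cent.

Fair futures: F* = S·e^(carry·T), with carry = (r − q) = 0.0701 − 0.0094 = 0.0607
F* = 626.98 · e^(0.0607 × 10/12) = 626.98 · e^0.050583 = 626.98 × 1.051884 = kr 659.5102
Market kr 667.72 > fair kr 659.5102: forward overpriced → cash-and-carry (buy spot, short the forward).
At maturity, profit = |F_mkt − F*| = |667.72 − 659.5102| = kr 8.21 per share

kr 8.21 per share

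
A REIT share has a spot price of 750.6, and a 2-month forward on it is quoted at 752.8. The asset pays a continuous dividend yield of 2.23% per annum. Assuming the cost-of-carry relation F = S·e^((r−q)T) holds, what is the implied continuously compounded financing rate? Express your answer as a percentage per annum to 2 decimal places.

3.99%

From F = S·e^((r−q)T): (r − q) = ln(F/S)/T
ln(752.8/750.6) = ln(1.002931) = 0.002927
(r − q) = 0.002927 / (2/12) = 0.017562
r = ln(F/S)/T + q = 0.017562 + 0.0223 = 0.039862
r = 3.99%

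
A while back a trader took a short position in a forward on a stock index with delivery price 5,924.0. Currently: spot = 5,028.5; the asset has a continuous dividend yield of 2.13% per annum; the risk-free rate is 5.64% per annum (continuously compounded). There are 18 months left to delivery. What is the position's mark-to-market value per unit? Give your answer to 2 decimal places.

573.06

Current fair forward for the remaining 18 months: F = S·e^((r − q)·T), (r − q) = 0.0564 − 0.0213 = 0.0351
F = 5028.5 · e^(0.0351 × 18/12) = 5028.5 × 1.05406066 = 5300.3440
Value of long forward = (F − K)·e^(−rT) = (5300.3440 − 5924.0) · e^(−0.0564·18/12)
= -623.6560 × 0.91887976 = -573.06
Short position value = −(long value) = 573.06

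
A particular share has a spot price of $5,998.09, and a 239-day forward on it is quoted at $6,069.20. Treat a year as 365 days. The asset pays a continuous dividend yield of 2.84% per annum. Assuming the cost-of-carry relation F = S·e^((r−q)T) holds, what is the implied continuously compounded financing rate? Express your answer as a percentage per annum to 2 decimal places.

From F = S·e^((r−q)T): (r − q) = ln(F/S)/T
ln(6069.20/5998.09) = ln(1.011855) = 0.011785
(r − q) = 0.011785 / (239/365) = 0.017998
r = ln(F/S)/T + q = 0.017998 + 0.0284 = 0.046398
r = 4.64%

4.64%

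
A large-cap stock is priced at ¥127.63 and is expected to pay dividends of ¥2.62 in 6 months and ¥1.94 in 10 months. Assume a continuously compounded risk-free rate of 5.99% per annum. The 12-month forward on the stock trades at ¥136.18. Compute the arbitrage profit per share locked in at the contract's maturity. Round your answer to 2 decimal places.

¥5.33 per share

PV(dividends) I = 2.62·e^(−0.0599·6/12) + 1.94·e^(−0.0599·10/12) = 4.3882
Fair forward F* = (S − I)·e^(rT) = (127.63 − 4.3882)·e^0.059900 = 123.2418 × 1.061730 = 130.8495
Market ¥136.18 > fair 130.8495: forward overpriced → cash-and-carry (borrow at r, buy the stock and collect the dividends, short the forward).
Profit at T = |F_mkt − F*| = |136.18 − 130.8495| = ¥5.33 per share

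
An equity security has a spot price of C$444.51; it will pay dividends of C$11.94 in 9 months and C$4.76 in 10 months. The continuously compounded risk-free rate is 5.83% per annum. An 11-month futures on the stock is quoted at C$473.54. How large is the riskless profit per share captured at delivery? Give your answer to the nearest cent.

C$21.47 per share

PV(dividends) I = 11.94·e^(−0.0583·9/12) + 4.76·e^(−0.0583·10/12) = 15.9634
Fair futures F* = (S − I)·e^(rT) = (444.51 − 15.9634)·e^0.053442 = 428.5466 × 1.054896 = 452.0721
Market C$473.54 > fair 452.0721: forward overpriced → cash-and-carry (borrow at r, buy the stock and collect the dividends, short the forward).
Profit at T = |F_mkt − F*| = |473.54 − 452.0721| = C$21.47 per share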